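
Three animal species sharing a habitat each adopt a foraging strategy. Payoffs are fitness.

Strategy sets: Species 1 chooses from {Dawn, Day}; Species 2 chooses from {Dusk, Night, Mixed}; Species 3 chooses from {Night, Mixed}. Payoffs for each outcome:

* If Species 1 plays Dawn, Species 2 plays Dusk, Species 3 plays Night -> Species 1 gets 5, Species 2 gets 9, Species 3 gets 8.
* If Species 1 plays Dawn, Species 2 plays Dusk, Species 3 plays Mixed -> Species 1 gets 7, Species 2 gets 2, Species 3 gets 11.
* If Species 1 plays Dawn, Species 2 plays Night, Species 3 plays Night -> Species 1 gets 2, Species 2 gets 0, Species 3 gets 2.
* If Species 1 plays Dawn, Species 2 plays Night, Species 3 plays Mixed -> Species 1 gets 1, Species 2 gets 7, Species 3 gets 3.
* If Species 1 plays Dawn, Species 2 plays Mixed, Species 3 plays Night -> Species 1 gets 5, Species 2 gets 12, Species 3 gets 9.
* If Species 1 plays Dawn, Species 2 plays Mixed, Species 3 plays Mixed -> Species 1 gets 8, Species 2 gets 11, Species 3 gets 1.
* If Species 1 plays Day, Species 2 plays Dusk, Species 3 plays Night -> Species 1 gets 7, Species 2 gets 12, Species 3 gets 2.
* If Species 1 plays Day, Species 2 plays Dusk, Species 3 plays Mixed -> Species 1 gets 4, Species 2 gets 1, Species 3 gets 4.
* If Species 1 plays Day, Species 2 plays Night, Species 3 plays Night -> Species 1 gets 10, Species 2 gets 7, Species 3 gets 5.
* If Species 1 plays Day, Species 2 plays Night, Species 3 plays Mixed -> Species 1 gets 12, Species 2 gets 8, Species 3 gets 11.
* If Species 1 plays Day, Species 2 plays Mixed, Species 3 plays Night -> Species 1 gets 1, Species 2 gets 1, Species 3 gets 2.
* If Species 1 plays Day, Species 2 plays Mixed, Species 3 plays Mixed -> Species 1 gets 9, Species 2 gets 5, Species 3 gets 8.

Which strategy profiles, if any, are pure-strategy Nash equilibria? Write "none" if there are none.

(Dawn, Dusk, Night): Species 1 can switch to Day (5 → 7). Not NE.
(Dawn, Dusk, Mixed): Species 2 can switch to Night (2 → 7). Not NE.
(Dawn, Night, Night): Species 1 can switch to Day (2 → 10). Not NE.
(Dawn, Night, Mixed): Species 1 can switch to Day (1 → 12). Not NE.
(Dawn, Mixed, Night): Species 1 gets 5, best alternative 1; Species 2 gets 12, best alternative 9; Species 3 gets 9, best alternative 1. No profitable deviation — NE.
(Dawn, Mixed, Mixed): Species 1 can switch to Day (8 → 9). Not NE.
(Day, Dusk, Night): Species 3 can switch to Mixed (2 → 4). Not NE.
(Day, Dusk, Mixed): Species 1 can switch to Dawn (4 → 7). Not NE.
(Day, Night, Night): Species 2 can switch to Dusk (7 → 12). Not NE.
(Day, Night, Mixed): Species 1 gets 12, best alternative 1; Species 2 gets 8, best alternative 5; Species 3 gets 11, best alternative 5. No profitable deviation — NE.
(Day, Mixed, Night): Species 1 can switch to Dawn (1 → 5). Not NE.
(Day, Mixed, Mixed): Species 2 can switch to Night (5 → 8). Not NE.

The pure Nash equilibria are (Dawn, Mixed, Night) and (Day, Night, Mixed).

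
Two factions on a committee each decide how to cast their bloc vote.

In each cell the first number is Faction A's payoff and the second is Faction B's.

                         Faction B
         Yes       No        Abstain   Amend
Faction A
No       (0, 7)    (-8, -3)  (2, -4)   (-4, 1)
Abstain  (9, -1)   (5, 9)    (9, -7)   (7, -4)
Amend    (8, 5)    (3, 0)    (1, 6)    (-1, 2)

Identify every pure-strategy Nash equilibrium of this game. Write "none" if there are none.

Mark each player's best response to every combination of opponents' strategies; a profile where every player is best-responding is a pure Nash equilibrium.
Faction A against Yes: payoffs 0, 9, 8 → best response Abstain.
Faction A against No: payoffs -8, 5, 3 → best response Abstain.
Faction A against Abstain: payoffs 2, 9, 1 → best response Abstain.
Faction A against Amend: payoffs -4, 7, -1 → best response Abstain.
Faction B against No: payoffs 7, -3, -4, 1 → best response Yes.
Faction B against Abstain: payoffs -1, 9, -7, -4 → best response No.
Faction B against Amend: payoffs 5, 0, 6, 2 → best response Abstain.
Mutual best responses: (Abstain, No).

The unique pure-strategy Nash equilibrium is (Abstain, No).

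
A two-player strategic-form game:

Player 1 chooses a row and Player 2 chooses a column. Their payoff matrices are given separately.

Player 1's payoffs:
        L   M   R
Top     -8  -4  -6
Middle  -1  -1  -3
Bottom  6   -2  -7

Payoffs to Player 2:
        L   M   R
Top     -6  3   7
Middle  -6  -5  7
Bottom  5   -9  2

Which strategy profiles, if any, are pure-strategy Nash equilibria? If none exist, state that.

The pure Nash equilibria are (Middle, R) and (Bottom, L).

Check each profile: it is a Nash equilibrium iff no player can strictly gain by switching unilaterally.
(Top, L): Player 1 can switch to Middle (-8 → -1). Not NE.
(Top, M): Player 1 can switch to Middle (-4 → -1). Not NE.
(Top, R): Player 1 can switch to Middle (-6 → -3). Not NE.
(Middle, L): Player 1 can switch to Bottom (-1 → 6). Not NE.
(Middle, M): Player 2 can switch to R (-5 → 7). Not NE.
(Middle, R): Player 1 gets -3, best alternative -6; Player 2 gets 7, best alternative -5. No profitable deviation — NE.
(Bottom, L): Player 1 gets 6, best alternative -1; Player 2 gets 5, best alternative 2. No profitable deviation — NE.
(Bottom, M): Player 1 can switch to Middle (-2 → -1). Not NE.
(Bottom, R): Player 1 can switch to Top (-7 → -6). Not NE.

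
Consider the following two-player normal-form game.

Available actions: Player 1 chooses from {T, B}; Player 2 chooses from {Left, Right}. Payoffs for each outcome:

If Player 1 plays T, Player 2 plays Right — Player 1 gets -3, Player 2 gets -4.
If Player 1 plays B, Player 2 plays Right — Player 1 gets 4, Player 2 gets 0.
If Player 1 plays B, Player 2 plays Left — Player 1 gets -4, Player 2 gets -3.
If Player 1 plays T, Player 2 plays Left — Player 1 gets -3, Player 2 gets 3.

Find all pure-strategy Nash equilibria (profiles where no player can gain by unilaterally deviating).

Player 1 against Left: payoffs -3, -4 → best response T.
Player 1 against Right: payoffs -3, 4 → best response B.
Player 2 against T: payoffs 3, -4 → best response Left.
Player 2 against B: payoffs -3, 0 → best response Right.
Mutual best responses: (T, Left); (B, Right).

The pure Nash equilibria are (T, Left) and (B, Right).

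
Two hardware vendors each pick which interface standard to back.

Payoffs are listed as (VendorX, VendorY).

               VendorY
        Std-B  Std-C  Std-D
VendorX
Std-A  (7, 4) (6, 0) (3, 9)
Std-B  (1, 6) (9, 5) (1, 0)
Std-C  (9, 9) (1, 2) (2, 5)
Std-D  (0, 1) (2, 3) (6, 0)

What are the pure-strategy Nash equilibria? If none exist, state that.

Pure NE: (Std-C, Std-B)

(Std-A, Std-B): VendorX can switch to Std-C (7 → 9). Not NE.
(Std-A, Std-C): VendorX can switch to Std-B (6 → 9). Not NE.
(Std-A, Std-D): VendorX can switch to Std-D (3 → 6). Not NE.
(Std-B, Std-B): VendorX can switch to Std-A (1 → 7). Not NE.
(Std-B, Std-C): VendorY can switch to Std-B (5 → 6). Not NE.
(Std-B, Std-D): VendorX can switch to Std-A (1 → 3). Not NE.
(Std-C, Std-B): VendorX gets 9, best alternative 7; VendorY gets 9, best alternative 5. No profitable deviation — NE.
(Std-C, Std-C): VendorX can switch to Std-A (1 → 6). Not NE.
(Std-C, Std-D): VendorX can switch to Std-A (2 → 3). Not NE.
(The remaining 3 profiles each have a profitable deviation by the same check.)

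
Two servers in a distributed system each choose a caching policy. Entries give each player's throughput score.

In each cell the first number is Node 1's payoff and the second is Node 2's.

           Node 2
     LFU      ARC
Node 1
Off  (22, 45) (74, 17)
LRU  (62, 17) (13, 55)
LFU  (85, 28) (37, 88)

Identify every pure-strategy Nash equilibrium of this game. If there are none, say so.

Node 1 against LFU: payoffs 22, 62, 85 → best response LFU.
Node 1 against ARC: payoffs 74, 13, 37 → best response Off.
Node 2 against Off: payoffs 45, 17 → best response LFU.
Node 2 against LRU: payoffs 17, 55 → best response ARC.
Node 2 against LFU: payoffs 28, 88 → best response ARC.
No profile is a mutual best response for all players.

There is no pure-strategy Nash equilibrium.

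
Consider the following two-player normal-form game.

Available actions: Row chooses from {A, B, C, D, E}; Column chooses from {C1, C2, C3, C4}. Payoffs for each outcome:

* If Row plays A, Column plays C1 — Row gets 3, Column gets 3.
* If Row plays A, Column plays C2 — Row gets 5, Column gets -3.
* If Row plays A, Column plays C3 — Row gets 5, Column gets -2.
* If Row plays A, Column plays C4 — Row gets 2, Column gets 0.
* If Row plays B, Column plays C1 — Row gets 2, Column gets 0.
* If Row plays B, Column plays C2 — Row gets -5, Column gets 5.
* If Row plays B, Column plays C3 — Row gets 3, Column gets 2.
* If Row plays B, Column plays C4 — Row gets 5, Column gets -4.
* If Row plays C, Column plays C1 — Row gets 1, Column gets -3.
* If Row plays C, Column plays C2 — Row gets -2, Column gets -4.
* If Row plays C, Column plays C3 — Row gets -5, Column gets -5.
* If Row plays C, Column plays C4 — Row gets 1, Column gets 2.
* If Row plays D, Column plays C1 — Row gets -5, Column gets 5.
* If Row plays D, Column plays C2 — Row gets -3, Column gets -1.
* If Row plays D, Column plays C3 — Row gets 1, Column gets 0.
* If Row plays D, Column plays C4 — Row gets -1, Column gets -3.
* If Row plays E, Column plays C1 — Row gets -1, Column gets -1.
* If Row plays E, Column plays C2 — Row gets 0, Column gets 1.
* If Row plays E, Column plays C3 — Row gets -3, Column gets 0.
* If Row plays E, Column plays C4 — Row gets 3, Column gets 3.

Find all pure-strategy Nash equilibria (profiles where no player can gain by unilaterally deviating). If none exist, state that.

Row against C1: payoffs 3, 2, 1, -5, -1 → best response A.
Row against C2: payoffs 5, -5, -2, -3, 0 → best response A.
Row against C3: payoffs 5, 3, -5, 1, -3 → best response A.
Row against C4: payoffs 2, 5, 1, -1, 3 → best response B.
Column against A: payoffs 3, -3, -2, 0 → best response C1.
Column against B: payoffs 0, 5, 2, -4 → best response C2.
Column against C: payoffs -3, -4, -5, 2 → best response C4.
Column against D: payoffs 5, -1, 0, -3 → best response C1.
Column against E: payoffs -1, 1, 0, 3 → best response C4.
Mutual best responses: (A, C1).

(A, C1)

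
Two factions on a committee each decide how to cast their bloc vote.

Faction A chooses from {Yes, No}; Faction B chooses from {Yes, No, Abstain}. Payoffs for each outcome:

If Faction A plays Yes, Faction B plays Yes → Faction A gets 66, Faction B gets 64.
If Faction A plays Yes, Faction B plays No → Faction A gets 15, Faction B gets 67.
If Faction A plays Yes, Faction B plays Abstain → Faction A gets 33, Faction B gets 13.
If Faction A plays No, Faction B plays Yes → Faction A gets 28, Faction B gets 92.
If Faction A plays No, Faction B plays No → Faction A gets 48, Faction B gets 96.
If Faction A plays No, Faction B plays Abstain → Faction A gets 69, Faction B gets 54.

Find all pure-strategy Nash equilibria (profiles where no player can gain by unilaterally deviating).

Check each profile: it is a Nash equilibrium iff no player can strictly gain by switching unilaterally.
(Yes, Yes): Faction B can switch to No (64 → 67). Not NE.
(Yes, No): Faction A can switch to No (15 → 48). Not NE.
(Yes, Abstain): Faction A can switch to No (33 → 69). Not NE.
(No, Yes): Faction A can switch to Yes (28 → 66). Not NE.
(No, No): Faction A gets 48, best alternative 15; Faction B gets 96, best alternative 92. No profitable deviation — NE.
(No, Abstain): Faction B can switch to Yes (54 → 92). Not NE.

(No, No)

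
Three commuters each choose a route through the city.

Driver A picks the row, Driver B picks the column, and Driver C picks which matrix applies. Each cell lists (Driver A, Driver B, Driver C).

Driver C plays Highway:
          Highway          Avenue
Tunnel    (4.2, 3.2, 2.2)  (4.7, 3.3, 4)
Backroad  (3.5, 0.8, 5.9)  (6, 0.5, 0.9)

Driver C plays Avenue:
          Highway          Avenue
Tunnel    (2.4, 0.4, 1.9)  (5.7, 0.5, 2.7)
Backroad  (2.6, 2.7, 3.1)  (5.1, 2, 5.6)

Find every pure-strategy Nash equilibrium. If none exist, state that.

(Tunnel, Highway, Highway): Driver B can switch to Avenue (3.2 → 3.3). Not NE.
(Tunnel, Highway, Avenue): Driver A can switch to Backroad (2.4 → 2.6). Not NE.
(Tunnel, Avenue, Highway): Driver A can switch to Backroad (4.7 → 6). Not NE.
(Tunnel, Avenue, Avenue): Driver C can switch to Highway (2.7 → 4). Not NE.
(Backroad, Highway, Highway): Driver A can switch to Tunnel (3.5 → 4.2). Not NE.
(Backroad, Highway, Avenue): Driver C can switch to Highway (3.1 → 5.9). Not NE.
(Backroad, Avenue, Highway): Driver B can switch to Highway (0.5 → 0.8). Not NE.
(Backroad, Avenue, Avenue): Driver A can switch to Tunnel (5.1 → 5.7). Not NE.

none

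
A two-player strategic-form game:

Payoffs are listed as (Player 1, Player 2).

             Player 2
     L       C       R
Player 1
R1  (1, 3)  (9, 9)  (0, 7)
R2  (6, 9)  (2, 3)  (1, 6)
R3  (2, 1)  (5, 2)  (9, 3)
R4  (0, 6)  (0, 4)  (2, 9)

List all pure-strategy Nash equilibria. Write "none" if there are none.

The pure Nash equilibria are (R1, C) and (R2, L) and (R3, R).

Player 1 against L: payoffs 1, 6, 2, 0 → best response R2.
Player 1 against C: payoffs 9, 2, 5, 0 → best response R1.
Player 1 against R: payoffs 0, 1, 9, 2 → best response R3.
Player 2 against R1: payoffs 3, 9, 7 → best response C.
Player 2 against R2: payoffs 9, 3, 6 → best response L.
Player 2 against R3: payoffs 1, 2, 3 → best response R.
Player 2 against R4: payoffs 6, 4, 9 → best response R.
Mutual best responses: (R1, C); (R2, L); (R3, R).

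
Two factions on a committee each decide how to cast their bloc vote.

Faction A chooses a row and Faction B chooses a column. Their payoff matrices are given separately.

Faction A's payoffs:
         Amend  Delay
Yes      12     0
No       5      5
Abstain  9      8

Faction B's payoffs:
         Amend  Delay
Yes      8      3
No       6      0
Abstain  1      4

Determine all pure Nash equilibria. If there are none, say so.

The pure Nash equilibria are (Yes, Amend) and (Abstain, Delay).

(Yes, Amend): Faction A gets 12, best alternative 9; Faction B gets 8, best alternative 3. No profitable deviation — NE.
(Yes, Delay): Faction A can switch to No (0 → 5). Not NE.
(No, Amend): Faction A can switch to Yes (5 → 12). Not NE.
(No, Delay): Faction A can switch to Abstain (5 → 8). Not NE.
(Abstain, Amend): Faction A can switch to Yes (9 → 12). Not NE.
(Abstain, Delay): Faction A gets 8, best alternative 5; Faction B gets 4, best alternative 1. No profitable deviation — NE.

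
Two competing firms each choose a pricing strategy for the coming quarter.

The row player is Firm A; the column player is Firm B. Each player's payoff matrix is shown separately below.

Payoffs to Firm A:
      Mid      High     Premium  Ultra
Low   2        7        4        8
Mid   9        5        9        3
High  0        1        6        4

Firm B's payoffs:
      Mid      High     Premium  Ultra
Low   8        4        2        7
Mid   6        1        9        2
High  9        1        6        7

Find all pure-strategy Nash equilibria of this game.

For each player, find the best response to each opponent profile; mutual best responses are the pure NE.
Firm A against Mid: payoffs 2, 9, 0 → best response Mid.
Firm A against High: payoffs 7, 5, 1 → best response Low.
Firm A against Premium: payoffs 4, 9, 6 → best response Mid.
Firm A against Ultra: payoffs 8, 3, 4 → best response Low.
Firm B against Low: payoffs 8, 4, 2, 7 → best response Mid.
Firm B against Mid: payoffs 6, 1, 9, 2 → best response Premium.
Firm B against High: payoffs 9, 1, 6, 7 → best response Mid.
Mutual best responses: (Mid, Premium).

Pure NE: (Mid, Premium)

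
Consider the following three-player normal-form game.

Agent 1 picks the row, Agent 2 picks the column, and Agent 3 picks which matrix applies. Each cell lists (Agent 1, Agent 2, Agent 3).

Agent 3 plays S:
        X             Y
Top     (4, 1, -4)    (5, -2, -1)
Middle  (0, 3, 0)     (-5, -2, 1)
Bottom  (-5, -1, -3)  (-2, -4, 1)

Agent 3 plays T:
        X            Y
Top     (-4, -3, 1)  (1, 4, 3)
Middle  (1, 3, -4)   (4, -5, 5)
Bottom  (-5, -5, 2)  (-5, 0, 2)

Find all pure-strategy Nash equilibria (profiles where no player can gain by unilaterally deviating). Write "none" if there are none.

For each strategy profile, look for a profitable unilateral deviation.
(Top, X, S): Agent 3 can switch to T (-4 → 1). Not NE.
(Top, X, T): Agent 1 can switch to Middle (-4 → 1). Not NE.
(Top, Y, S): Agent 2 can switch to X (-2 → 1). Not NE.
(Top, Y, T): Agent 1 can switch to Middle (1 → 4). Not NE.
(Middle, X, S): Agent 1 can switch to Top (0 → 4). Not NE.
(Middle, X, T): Agent 3 can switch to S (-4 → 0). Not NE.
(Middle, Y, S): Agent 1 can switch to Top (-5 → 5). Not NE.
(Middle, Y, T): Agent 2 can switch to X (-5 → 3). Not NE.
(Bottom, X, S): Agent 1 can switch to Top (-5 → 4). Not NE.
(Bottom, X, T): Agent 1 can switch to Top (-5 → -4). Not NE.
(The remaining 2 profiles each have a profitable deviation by the same check.)

This game has no pure Nash equilibrium.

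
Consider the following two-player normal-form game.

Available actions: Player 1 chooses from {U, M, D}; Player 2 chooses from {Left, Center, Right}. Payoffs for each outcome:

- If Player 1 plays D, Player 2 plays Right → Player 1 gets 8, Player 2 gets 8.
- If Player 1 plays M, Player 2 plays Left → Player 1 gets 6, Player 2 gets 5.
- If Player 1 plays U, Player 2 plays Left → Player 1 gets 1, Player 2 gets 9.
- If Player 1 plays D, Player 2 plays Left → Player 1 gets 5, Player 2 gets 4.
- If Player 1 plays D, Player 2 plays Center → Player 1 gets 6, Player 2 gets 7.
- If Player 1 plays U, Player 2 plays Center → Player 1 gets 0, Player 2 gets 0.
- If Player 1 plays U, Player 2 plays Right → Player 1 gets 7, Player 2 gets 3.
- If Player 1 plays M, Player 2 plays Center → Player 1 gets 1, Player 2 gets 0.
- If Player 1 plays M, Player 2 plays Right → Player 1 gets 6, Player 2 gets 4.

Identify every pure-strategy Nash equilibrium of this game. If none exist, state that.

Player 1 against Left: payoffs 1, 6, 5 → best response M.
Player 1 against Center: payoffs 0, 1, 6 → best response D.
Player 1 against Right: payoffs 7, 6, 8 → best response D.
Player 2 against U: payoffs 9, 0, 3 → best response Left.
Player 2 against M: payoffs 5, 0, 4 → best response Left.
Player 2 against D: payoffs 4, 7, 8 → best response Right.
Mutual best responses: (M, Left); (D, Right).

Pure-strategy Nash equilibria: (M, Left); (D, Right)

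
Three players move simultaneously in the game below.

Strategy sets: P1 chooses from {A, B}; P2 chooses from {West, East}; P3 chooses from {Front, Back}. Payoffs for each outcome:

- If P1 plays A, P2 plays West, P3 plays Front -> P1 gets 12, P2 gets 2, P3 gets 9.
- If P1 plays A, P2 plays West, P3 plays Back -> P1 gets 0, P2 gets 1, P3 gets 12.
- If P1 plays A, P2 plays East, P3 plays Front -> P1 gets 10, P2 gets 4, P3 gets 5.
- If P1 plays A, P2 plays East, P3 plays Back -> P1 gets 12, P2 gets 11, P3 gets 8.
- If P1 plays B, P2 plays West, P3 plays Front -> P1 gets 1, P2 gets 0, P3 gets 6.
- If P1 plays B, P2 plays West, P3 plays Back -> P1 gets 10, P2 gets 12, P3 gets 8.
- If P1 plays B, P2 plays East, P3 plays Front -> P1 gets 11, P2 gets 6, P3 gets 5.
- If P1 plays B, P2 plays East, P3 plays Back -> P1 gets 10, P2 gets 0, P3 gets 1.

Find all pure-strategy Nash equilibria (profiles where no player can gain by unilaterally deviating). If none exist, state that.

Mark each player's best response to every combination of opponents' strategies; a profile where every player is best-responding is a pure Nash equilibrium.
P1 against (West, Front): payoffs 12, 1 → best response A.
P1 against (West, Back): payoffs 0, 10 → best response B.
P1 against (East, Front): payoffs 10, 11 → best response B.
P1 against (East, Back): payoffs 12, 10 → best response A.
P2 against (A, Front): payoffs 2, 4 → best response East.
P2 against (A, Back): payoffs 1, 11 → best response East.
P2 against (B, Front): payoffs 0, 6 → best response East.
P2 against (B, Back): payoffs 12, 0 → best response West.
P3 against (A, West): payoffs 9, 12 → best response Back.
P3 against (A, East): payoffs 5, 8 → best response Back.
P3 against (B, West): payoffs 6, 8 → best response Back.
P3 against (B, East): payoffs 5, 1 → best response Front.
Mutual best responses: (A, East, Back); (B, West, Back); (B, East, Front).

(A, East, Back); (B, West, Back); (B, East, Front)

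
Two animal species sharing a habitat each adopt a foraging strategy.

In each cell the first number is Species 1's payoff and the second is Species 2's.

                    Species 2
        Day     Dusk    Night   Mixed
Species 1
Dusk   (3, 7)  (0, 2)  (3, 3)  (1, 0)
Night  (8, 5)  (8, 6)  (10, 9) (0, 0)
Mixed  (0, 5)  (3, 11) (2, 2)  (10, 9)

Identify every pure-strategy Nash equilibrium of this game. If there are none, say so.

(Dusk, Day): Species 1 can switch to Night (3 → 8). Not NE.
(Dusk, Dusk): Species 1 can switch to Night (0 → 8). Not NE.
(Dusk, Night): Species 1 can switch to Night (3 → 10). Not NE.
(Dusk, Mixed): Species 1 can switch to Mixed (1 → 10). Not NE.
(Night, Day): Species 2 can switch to Dusk (5 → 6). Not NE.
(Night, Dusk): Species 2 can switch to Night (6 → 9). Not NE.
(Night, Night): Species 1 gets 10, best alternative 3; Species 2 gets 9, best alternative 6. No profitable deviation — NE.
(Night, Mixed): Species 1 can switch to Dusk (0 → 1). Not NE.
(Mixed, Day): Species 1 can switch to Dusk (0 → 3). Not NE.
(Mixed, Dusk): Species 1 can switch to Night (3 → 8). Not NE.
(Mixed, Night): Species 1 can switch to Dusk (2 → 3). Not NE.
(Mixed, Mixed): Species 2 can switch to Dusk (9 → 11). Not NE.

Pure NE: (Night, Night)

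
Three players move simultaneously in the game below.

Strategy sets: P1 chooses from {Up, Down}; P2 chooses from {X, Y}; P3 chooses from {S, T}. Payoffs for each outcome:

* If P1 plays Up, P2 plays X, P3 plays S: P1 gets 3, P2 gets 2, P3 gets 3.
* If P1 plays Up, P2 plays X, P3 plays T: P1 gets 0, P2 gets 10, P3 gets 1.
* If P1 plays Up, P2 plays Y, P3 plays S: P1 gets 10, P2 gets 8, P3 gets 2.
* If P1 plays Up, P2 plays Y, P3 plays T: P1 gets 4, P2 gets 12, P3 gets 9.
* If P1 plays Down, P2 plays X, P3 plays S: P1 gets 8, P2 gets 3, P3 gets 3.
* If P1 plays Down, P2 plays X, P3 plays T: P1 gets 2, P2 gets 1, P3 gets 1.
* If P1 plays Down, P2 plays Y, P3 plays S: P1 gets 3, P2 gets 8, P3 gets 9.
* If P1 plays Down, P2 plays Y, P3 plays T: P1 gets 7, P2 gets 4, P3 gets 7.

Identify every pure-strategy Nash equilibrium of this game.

No pure-strategy Nash equilibrium.

(Up, X, S): P1 can switch to Down (3 → 8). Not NE.
(Up, X, T): P1 can switch to Down (0 → 2). Not NE.
(Up, Y, S): P3 can switch to T (2 → 9). Not NE.
(Up, Y, T): P1 can switch to Down (4 → 7). Not NE.
(Down, X, S): P2 can switch to Y (3 → 8). Not NE.
(Down, X, T): P2 can switch to Y (1 → 4). Not NE.
(The remaining 2 profiles each have a profitable deviation by the same check.)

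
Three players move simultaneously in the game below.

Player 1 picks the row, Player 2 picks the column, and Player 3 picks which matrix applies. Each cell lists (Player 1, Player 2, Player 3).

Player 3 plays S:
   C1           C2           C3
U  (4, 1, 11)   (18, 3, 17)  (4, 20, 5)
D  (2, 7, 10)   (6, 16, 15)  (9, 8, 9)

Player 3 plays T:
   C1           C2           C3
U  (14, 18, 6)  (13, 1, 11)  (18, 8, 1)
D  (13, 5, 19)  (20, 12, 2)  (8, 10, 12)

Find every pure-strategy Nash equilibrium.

(U, C1, S): Player 2 can switch to C2 (1 → 3). Not NE.
(U, C1, T): Player 3 can switch to S (6 → 11). Not NE.
(U, C2, S): Player 2 can switch to C3 (3 → 20). Not NE.
(U, C2, T): Player 1 can switch to D (13 → 20). Not NE.
(U, C3, S): Player 1 can switch to D (4 → 9). Not NE.
(U, C3, T): Player 2 can switch to C1 (8 → 18). Not NE.
(The remaining 6 profiles each have a profitable deviation by the same check.)

This game has no pure Nash equilibrium.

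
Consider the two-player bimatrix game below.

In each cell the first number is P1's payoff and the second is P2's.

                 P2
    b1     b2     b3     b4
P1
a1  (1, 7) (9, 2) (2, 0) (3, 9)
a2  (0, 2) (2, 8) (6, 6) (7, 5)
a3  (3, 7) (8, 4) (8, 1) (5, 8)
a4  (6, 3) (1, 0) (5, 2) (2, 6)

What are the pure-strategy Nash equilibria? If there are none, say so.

This game has no pure Nash equilibrium.

(a1, b1): P1 can switch to a3 (1 → 3). Not NE.
(a1, b2): P2 can switch to b1 (2 → 7). Not NE.
(a1, b3): P1 can switch to a2 (2 → 6). Not NE.
(a1, b4): P1 can switch to a2 (3 → 7). Not NE.
(a2, b1): P1 can switch to a1 (0 → 1). Not NE.
(a2, b2): P1 can switch to a1 (2 → 9). Not NE.
(a2, b3): P1 can switch to a3 (6 → 8). Not NE.
(a2, b4): P2 can switch to b2 (5 → 8). Not NE.
(The remaining 8 profiles each have a profitable deviation by the same check.)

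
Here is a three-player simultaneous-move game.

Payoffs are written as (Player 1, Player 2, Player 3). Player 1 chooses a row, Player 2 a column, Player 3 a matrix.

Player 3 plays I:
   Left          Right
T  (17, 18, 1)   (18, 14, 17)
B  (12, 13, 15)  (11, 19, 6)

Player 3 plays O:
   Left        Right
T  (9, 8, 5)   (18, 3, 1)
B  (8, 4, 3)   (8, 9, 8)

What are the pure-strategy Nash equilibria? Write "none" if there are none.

(T, Left, O)

(T, Left, I): Player 3 can switch to O (1 → 5). Not NE.
(T, Left, O): Player 1 gets 9, best alternative 8; Player 2 gets 8, best alternative 3; Player 3 gets 5, best alternative 1. No profitable deviation — NE.
(T, Right, I): Player 2 can switch to Left (14 → 18). Not NE.
(T, Right, O): Player 2 can switch to Left (3 → 8). Not NE.
(B, Left, I): Player 1 can switch to T (12 → 17). Not NE.
(B, Left, O): Player 1 can switch to T (8 → 9). Not NE.
(B, Right, I): Player 1 can switch to T (11 → 18). Not NE.
(B, Right, O): Player 1 can switch to T (8 → 18). Not NE.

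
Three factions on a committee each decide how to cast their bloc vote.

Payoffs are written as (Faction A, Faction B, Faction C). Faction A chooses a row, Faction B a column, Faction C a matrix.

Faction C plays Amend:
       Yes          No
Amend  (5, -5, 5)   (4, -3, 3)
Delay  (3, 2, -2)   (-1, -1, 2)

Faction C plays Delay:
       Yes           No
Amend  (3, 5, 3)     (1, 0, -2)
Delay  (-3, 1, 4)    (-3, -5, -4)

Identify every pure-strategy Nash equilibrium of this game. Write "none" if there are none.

Pure NE: (Amend, No, Amend)

Mark each player's best response to every combination of opponents' strategies; a profile where every player is best-responding is a pure Nash equilibrium.
Faction A against (Yes, Amend): payoffs 5, 3 → best response Amend.
Faction A against (Yes, Delay): payoffs 3, -3 → best response Amend.
Faction A against (No, Amend): payoffs 4, -1 → best response Amend.
Faction A against (No, Delay): payoffs 1, -3 → best response Amend.
Faction B against (Amend, Amend): payoffs -5, -3 → best response No.
Faction B against (Amend, Delay): payoffs 5, 0 → best response Yes.
Faction B against (Delay, Amend): payoffs 2, -1 → best response Yes.
Faction B against (Delay, Delay): payoffs 1, -5 → best response Yes.
Faction C against (Amend, Yes): payoffs 5, 3 → best response Amend.
Faction C against (Amend, No): payoffs 3, -2 → best response Amend.
Faction C against (Delay, Yes): payoffs -2, 4 → best response Delay.
Faction C against (Delay, No): payoffs 2, -4 → best response Amend.
Mutual best responses: (Amend, No, Amend).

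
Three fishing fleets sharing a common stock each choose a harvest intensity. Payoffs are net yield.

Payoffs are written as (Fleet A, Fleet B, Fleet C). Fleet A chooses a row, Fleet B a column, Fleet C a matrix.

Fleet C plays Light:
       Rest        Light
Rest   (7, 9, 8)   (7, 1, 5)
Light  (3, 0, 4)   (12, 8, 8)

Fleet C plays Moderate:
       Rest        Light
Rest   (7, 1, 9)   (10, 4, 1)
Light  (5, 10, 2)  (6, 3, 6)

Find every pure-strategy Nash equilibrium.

For each player, find the best response to each opponent profile; mutual best responses are the pure NE.
Fleet A against (Rest, Light): payoffs 7, 3 → best response Rest.
Fleet A against (Rest, Moderate): payoffs 7, 5 → best response Rest.
Fleet A against (Light, Light): payoffs 7, 12 → best response Light.
Fleet A against (Light, Moderate): payoffs 10, 6 → best response Rest.
Fleet B against (Rest, Light): payoffs 9, 1 → best response Rest.
Fleet B against (Rest, Moderate): payoffs 1, 4 → best response Light.
Fleet B against (Light, Light): payoffs 0, 8 → best response Light.
Fleet B against (Light, Moderate): payoffs 10, 3 → best response Rest.
Fleet C against (Rest, Rest): payoffs 8, 9 → best response Moderate.
Fleet C against (Rest, Light): payoffs 5, 1 → best response Light.
Fleet C against (Light, Rest): payoffs 4, 2 → best response Light.
Fleet C against (Light, Light): payoffs 8, 6 → best response Light.
Mutual best responses: (Light, Light, Light).

The unique pure-strategy Nash equilibrium is (Light, Light, Light).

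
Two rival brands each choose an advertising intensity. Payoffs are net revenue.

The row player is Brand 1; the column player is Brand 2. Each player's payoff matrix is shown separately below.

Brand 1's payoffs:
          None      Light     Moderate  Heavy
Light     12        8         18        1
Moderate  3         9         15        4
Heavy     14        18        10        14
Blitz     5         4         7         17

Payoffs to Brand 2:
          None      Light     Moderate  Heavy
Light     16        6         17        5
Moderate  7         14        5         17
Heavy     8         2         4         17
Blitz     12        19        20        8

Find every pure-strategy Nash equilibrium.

The unique pure-strategy Nash equilibrium is (Light, Moderate).

Mark each player's best response to every combination of opponents' strategies; a profile where every player is best-responding is a pure Nash equilibrium.
Brand 1 against None: payoffs 12, 3, 14, 5 → best response Heavy.
Brand 1 against Light: payoffs 8, 9, 18, 4 → best response Heavy.
Brand 1 against Moderate: payoffs 18, 15, 10, 7 → best response Light.
Brand 1 against Heavy: payoffs 1, 4, 14, 17 → best response Blitz.
Brand 2 against Light: payoffs 16, 6, 17, 5 → best response Moderate.
Brand 2 against Moderate: payoffs 7, 14, 5, 17 → best response Heavy.
Brand 2 against Heavy: payoffs 8, 2, 4, 17 → best response Heavy.
Brand 2 against Blitz: payoffs 12, 19, 20, 8 → best response Moderate.
Mutual best responses: (Light, Moderate).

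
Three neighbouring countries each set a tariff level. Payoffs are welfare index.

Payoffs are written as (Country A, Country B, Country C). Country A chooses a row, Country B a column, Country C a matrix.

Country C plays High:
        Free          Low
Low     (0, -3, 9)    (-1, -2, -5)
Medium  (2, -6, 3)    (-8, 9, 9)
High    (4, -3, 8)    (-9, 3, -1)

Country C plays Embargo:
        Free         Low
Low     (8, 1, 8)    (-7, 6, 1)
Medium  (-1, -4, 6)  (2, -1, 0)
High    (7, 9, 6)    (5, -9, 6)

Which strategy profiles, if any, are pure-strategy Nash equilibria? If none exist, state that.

none

(Low, Free, High): Country A can switch to Medium (0 → 2). Not NE.
(Low, Free, Embargo): Country B can switch to Low (1 → 6). Not NE.
(Low, Low, High): Country C can switch to Embargo (-5 → 1). Not NE.
(Low, Low, Embargo): Country A can switch to Medium (-7 → 2). Not NE.
(Medium, Free, High): Country A can switch to High (2 → 4). Not NE.
(Medium, Free, Embargo): Country A can switch to Low (-1 → 8). Not NE.
(Medium, Low, High): Country A can switch to Low (-8 → -1). Not NE.
(Medium, Low, Embargo): Country A can switch to High (2 → 5). Not NE.
(High, Free, High): Country B can switch to Low (-3 → 3). Not NE.
(High, Free, Embargo): Country A can switch to Low (7 → 8). Not NE.
(High, Low, High): Country A can switch to Low (-9 → -1). Not NE.
(High, Low, Embargo): Country B can switch to Free (-9 → 9). Not NE.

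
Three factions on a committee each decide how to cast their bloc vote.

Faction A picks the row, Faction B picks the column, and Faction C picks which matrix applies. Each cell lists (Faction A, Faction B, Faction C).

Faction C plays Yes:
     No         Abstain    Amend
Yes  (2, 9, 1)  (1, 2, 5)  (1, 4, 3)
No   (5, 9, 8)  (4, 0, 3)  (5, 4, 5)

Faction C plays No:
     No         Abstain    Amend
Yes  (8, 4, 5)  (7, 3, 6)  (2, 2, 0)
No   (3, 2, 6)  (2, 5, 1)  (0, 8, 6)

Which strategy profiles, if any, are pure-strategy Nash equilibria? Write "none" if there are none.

(Yes, No, Yes): Faction A can switch to No (2 → 5). Not NE.
(Yes, No, No): Faction A gets 8, best alternative 3; Faction B gets 4, best alternative 3; Faction C gets 5, best alternative 1. No profitable deviation — NE.
(Yes, Abstain, Yes): Faction A can switch to No (1 → 4). Not NE.
(Yes, Abstain, No): Faction B can switch to No (3 → 4). Not NE.
(Yes, Amend, Yes): Faction A can switch to No (1 → 5). Not NE.
(Yes, Amend, No): Faction B can switch to No (2 → 4). Not NE.
(No, No, Yes): Faction A gets 5, best alternative 2; Faction B gets 9, best alternative 4; Faction C gets 8, best alternative 6. No profitable deviation — NE.
(No, No, No): Faction A can switch to Yes (3 → 8). Not NE.
(No, Abstain, Yes): Faction B can switch to No (0 → 9). Not NE.
(No, Abstain, No): Faction A can switch to Yes (2 → 7). Not NE.
(The remaining 2 profiles each have a profitable deviation by the same check.)

(Yes, No, No), (No, No, Yes)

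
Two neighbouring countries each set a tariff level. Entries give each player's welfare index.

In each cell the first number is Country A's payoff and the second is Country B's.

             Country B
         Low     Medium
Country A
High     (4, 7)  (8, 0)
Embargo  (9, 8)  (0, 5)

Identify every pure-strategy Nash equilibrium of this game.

(High, Low): Country A can switch to Embargo (4 → 9). Not NE.
(High, Medium): Country B can switch to Low (0 → 7). Not NE.
(Embargo, Low): Country A gets 9, best alternative 4; Country B gets 8, best alternative 5. No profitable deviation — NE.
(Embargo, Medium): Country A can switch to High (0 → 8). Not NE.

The unique pure-strategy Nash equilibrium is (Embargo, Low).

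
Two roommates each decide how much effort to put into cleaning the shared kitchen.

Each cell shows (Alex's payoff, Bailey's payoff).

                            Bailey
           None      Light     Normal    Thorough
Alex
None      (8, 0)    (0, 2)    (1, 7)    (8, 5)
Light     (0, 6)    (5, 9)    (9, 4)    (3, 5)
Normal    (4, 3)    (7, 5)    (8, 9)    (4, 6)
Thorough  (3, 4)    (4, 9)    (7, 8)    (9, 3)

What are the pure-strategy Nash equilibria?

none

Check each profile: it is a Nash equilibrium iff no player can strictly gain by switching unilaterally.
(None, None): Bailey can switch to Light (0 → 2). Not NE.
(None, Light): Alex can switch to Light (0 → 5). Not NE.
(None, Normal): Alex can switch to Light (1 → 9). Not NE.
(None, Thorough): Alex can switch to Thorough (8 → 9). Not NE.
(Light, None): Alex can switch to None (0 → 8). Not NE.
(Light, Light): Alex can switch to Normal (5 → 7). Not NE.
(Light, Normal): Bailey can switch to None (4 → 6). Not NE.
(Light, Thorough): Alex can switch to None (3 → 8). Not NE.
(Normal, None): Alex can switch to None (4 → 8). Not NE.
(Normal, Light): Bailey can switch to Normal (5 → 9). Not NE.
(The remaining 6 profiles each have a profitable deviation by the same check.)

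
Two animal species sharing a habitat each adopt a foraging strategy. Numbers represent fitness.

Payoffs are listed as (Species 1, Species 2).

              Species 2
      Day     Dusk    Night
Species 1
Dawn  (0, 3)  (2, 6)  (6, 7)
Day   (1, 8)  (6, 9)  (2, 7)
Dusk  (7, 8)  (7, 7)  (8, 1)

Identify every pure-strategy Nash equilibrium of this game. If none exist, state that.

Pure NE: (Dusk, Day)

(Dawn, Day): Species 1 can switch to Day (0 → 1). Not NE.
(Dawn, Dusk): Species 1 can switch to Day (2 → 6). Not NE.
(Dawn, Night): Species 1 can switch to Dusk (6 → 8). Not NE.
(Day, Day): Species 1 can switch to Dusk (1 → 7). Not NE.
(Day, Dusk): Species 1 can switch to Dusk (6 → 7). Not NE.
(Day, Night): Species 1 can switch to Dawn (2 → 6). Not NE.
(Dusk, Day): Species 1 gets 7, best alternative 1; Species 2 gets 8, best alternative 7. No profitable deviation — NE.
(Dusk, Dusk): Species 2 can switch to Day (7 → 8). Not NE.
(Dusk, Night): Species 2 can switch to Day (1 → 8). Not NE.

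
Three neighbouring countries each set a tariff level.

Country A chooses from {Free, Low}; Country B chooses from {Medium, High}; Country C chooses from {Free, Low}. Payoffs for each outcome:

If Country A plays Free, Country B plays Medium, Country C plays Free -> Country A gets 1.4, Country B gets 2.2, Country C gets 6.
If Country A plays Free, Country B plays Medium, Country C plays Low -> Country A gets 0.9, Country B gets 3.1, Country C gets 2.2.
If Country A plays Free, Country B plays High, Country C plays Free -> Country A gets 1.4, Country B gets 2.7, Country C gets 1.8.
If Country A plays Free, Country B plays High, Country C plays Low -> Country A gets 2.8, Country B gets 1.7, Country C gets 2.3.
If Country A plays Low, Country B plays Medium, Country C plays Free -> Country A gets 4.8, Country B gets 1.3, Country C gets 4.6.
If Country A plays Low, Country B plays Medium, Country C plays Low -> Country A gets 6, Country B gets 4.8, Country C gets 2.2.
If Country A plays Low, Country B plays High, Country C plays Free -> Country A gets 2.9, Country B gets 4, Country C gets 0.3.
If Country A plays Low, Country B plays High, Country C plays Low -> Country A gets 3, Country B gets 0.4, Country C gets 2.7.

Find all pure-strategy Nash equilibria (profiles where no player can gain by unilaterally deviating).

There is no pure-strategy Nash equilibrium.

For each strategy profile, look for a profitable unilateral deviation.
(Free, Medium, Free): Country A can switch to Low (1.4 → 4.8). Not NE.
(Free, Medium, Low): Country A can switch to Low (0.9 → 6). Not NE.
(Free, High, Free): Country A can switch to Low (1.4 → 2.9). Not NE.
(Free, High, Low): Country A can switch to Low (2.8 → 3). Not NE.
(Low, Medium, Free): Country B can switch to High (1.3 → 4). Not NE.
(Low, Medium, Low): Country C can switch to Free (2.2 → 4.6). Not NE.
(Low, High, Free): Country C can switch to Low (0.3 → 2.7). Not NE.
(Low, High, Low): Country B can switch to Medium (0.4 → 4.8). Not NE.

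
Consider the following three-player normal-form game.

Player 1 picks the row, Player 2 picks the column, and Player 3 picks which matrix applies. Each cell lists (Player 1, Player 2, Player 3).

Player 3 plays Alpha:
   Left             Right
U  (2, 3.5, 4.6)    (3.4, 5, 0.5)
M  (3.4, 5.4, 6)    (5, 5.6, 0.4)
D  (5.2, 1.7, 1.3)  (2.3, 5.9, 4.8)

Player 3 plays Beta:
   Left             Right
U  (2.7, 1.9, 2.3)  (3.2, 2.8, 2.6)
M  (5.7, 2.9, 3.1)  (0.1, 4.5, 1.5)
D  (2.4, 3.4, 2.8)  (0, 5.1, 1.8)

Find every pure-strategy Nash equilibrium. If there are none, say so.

(U, Right, Beta)

Player 1 against (Left, Alpha): payoffs 2, 3.4, 5.2 → best response D.
Player 1 against (Left, Beta): payoffs 2.7, 5.7, 2.4 → best response M.
Player 1 against (Right, Alpha): payoffs 3.4, 5, 2.3 → best response M.
Player 1 against (Right, Beta): payoffs 3.2, 0.1, 0 → best response U.
Player 2 against (U, Alpha): payoffs 3.5, 5 → best response Right.
Player 2 against (U, Beta): payoffs 1.9, 2.8 → best response Right.
Player 2 against (M, Alpha): payoffs 5.4, 5.6 → best response Right.
Player 2 against (M, Beta): payoffs 2.9, 4.5 → best response Right.
Player 2 against (D, Alpha): payoffs 1.7, 5.9 → best response Right.
Player 2 against (D, Beta): payoffs 3.4, 5.1 → best response Right.
Player 3 against (U, Left): payoffs 4.6, 2.3 → best response Alpha.
Player 3 against (U, Right): payoffs 0.5, 2.6 → best response Beta.
Player 3 against (M, Left): payoffs 6, 3.1 → best response Alpha.
Player 3 against (M, Right): payoffs 0.4, 1.5 → best response Beta.
Player 3 against (D, Left): payoffs 1.3, 2.8 → best response Beta.
Player 3 against (D, Right): payoffs 4.8, 1.8 → best response Alpha.
Mutual best responses: (U, Right, Beta).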